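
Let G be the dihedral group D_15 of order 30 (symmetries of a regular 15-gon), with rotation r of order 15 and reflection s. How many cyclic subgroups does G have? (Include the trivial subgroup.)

19

Each element a generates a cyclic subgroup ⟨a⟩; distinct elements may generate the same one (a cyclic group of order d has φ(d) generators).
Cyclic subgroups by order — order 1: 1; order 2: 15; order 3: 1; order 5: 1; order 15: 1.
Total: 19.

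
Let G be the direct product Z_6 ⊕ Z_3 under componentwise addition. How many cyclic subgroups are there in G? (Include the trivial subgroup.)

10

A cyclic subgroup of order d is generated by each of its φ(d) elements of order d, so the cyclic subgroups of order d number (#elements of order d)/φ(d).
Cyclic subgroups by order — order 1: 1; order 2: 1; order 3: 4; order 6: 4.
Total: 10.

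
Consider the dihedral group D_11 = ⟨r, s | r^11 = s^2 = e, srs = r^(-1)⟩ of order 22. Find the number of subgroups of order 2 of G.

|G| = 22 and 2 | 22, so subgroups of order 2 are possible by Lagrange.
The subgroups of order 2 are: {e, r^10s}; {e, r^2s}; {e, r^3s}; {e, r^4s}; … (11 in all).
So G has 11 subgroups of order 2.

11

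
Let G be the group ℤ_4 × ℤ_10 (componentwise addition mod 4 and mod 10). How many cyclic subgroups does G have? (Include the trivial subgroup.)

Each element a generates a cyclic subgroup ⟨a⟩; distinct elements may generate the same one (a cyclic group of order d has φ(d) generators).
Cyclic subgroups by order — order 1: 1; order 2: 3; order 4: 2; order 5: 1; order 10: 3; order 20: 2.
Total: 12.

12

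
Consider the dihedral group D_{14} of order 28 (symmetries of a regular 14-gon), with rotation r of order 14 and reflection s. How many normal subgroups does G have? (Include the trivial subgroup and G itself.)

7

G has 28 subgroups. Checking conjugation-invariance by order — order 1: 1/1 normal; order 2: 1/15 normal; order 4: 0/7 normal; order 7: 1/1 normal; order 14: 3/3 normal; order 28: 1/1 normal.
Total normal subgroups: 7.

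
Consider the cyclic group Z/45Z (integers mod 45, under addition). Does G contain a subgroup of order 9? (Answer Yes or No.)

Yes

9 | 45. A subgroup of order 9 is {0, 5, 10, 15, 20, 25, 30, 35, 40}.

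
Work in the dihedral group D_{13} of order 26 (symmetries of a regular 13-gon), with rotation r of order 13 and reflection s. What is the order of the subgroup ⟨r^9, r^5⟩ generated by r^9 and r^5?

|⟨r^9⟩| = 13 and |⟨r^5⟩| = 13, so |H| is a multiple of lcm(13, 13) = 13 and divides |G| = 26.
Closing under the operation: H = {e, r, r^2, r^3, r^4, r^5, r^6, r^7, r^8, r^9, r^10, r^11, r^12}, so |H| = 13.

13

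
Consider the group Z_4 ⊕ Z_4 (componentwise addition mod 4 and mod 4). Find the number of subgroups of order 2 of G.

3

|G| = 16 and 2 | 16, so subgroups of order 2 are possible by Lagrange.
The subgroups of order 2 are: {(0,0), (0,2)}; {(0,0), (2,0)}; {(0,0), (2,2)}.
So G has 3 subgroups of order 2.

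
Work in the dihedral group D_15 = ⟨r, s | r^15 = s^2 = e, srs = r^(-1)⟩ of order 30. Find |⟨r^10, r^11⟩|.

|⟨r^10⟩| = 3 and |⟨r^11⟩| = 15, so |H| is a multiple of lcm(3, 15) = 15 and divides |G| = 30.
Closing under the operation: H = {e, r, r^2, r^3, r^4, r^5, r^6, r^7, r^8, r^9, r^10, r^11, r^12, r^13, r^14}, so |H| = 15.

15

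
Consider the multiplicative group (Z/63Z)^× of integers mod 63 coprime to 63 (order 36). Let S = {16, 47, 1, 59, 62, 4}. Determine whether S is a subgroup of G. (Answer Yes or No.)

|S| = 6 divides |G| = 36, consistent with Lagrange.
S contains the identity, every element's inverse is in S, and S is closed under ·: it is a subgroup.
In fact S = ⟨59⟩.

Yes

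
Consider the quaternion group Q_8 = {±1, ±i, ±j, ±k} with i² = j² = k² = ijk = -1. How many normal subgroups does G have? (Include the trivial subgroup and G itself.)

G has 6 subgroups. Checking conjugation-invariance by order — order 1: 1/1 normal; order 2: 1/1 normal; order 4: 3/3 normal; order 8: 1/1 normal.
Total normal subgroups: 6.

6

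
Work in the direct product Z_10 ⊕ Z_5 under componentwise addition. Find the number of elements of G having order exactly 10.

An element (a,b) has order lcm(ord(a), ord(b)); count pairs with lcm equal to 10.
Enumerating gives 24 such elements.

24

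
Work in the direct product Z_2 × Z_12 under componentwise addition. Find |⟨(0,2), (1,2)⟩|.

12

|⟨(0,2)⟩| = 6 and |⟨(1,2)⟩| = 6, so |H| is a multiple of lcm(6, 6) = 6 and divides |G| = 24.
Closing under the operation: H = {(0,0), (0,2), (0,4), (0,6), (0,8), (0,10), (1,0), (1,2), (1,4), (1,6), (1,8), (1,10)}, so |H| = 12.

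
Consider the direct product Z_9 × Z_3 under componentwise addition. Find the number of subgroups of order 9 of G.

4

|G| = 27 and 9 | 27, so subgroups of order 9 are possible by Lagrange.
The subgroups of order 9 are: {(0,0), (0,1), (0,2), (3,0), (3,1), (3,2), (6,0), (6,1), (6,2)}; {(0,0), (1,0), (2,0), (3,0), (4,0), (5,0), (6,0), (7,0), (8,0)}; {(0,0), (1,1), (2,2), (3,0), (4,1), (5,2), (6,0), (7,1), (8,2)}; {(0,0), (1,2), (2,1), (3,0), (4,2), (5,1), (6,0), (7,2), (8,1)}.
So G has 4 subgroups of order 9.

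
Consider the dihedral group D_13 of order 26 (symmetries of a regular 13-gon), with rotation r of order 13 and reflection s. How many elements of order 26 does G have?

0

No element of G has order 26 (even though 26 | 26).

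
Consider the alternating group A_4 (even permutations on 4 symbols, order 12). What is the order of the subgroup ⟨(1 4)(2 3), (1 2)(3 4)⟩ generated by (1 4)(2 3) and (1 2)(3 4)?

|⟨(1 4)(2 3)⟩| = 2 and |⟨(1 2)(3 4)⟩| = 2, so |H| is a multiple of lcm(2, 2) = 2 and divides |G| = 12.
Closing under the operation: H = {e, (1 2)(3 4), (1 3)(2 4), (1 4)(2 3)}, so |H| = 4.

4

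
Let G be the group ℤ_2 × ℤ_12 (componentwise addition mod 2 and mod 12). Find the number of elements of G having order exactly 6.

An element (a,b) has order lcm(ord(a), ord(b)); count pairs with lcm equal to 6.
Enumerating gives 6 such elements.

6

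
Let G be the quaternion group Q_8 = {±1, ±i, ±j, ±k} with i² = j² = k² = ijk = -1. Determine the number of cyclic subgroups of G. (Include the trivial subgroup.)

A cyclic subgroup of order d is generated by each of its φ(d) elements of order d, so the cyclic subgroups of order d number (#elements of order d)/φ(d).
Cyclic subgroups by order — order 1: 1; order 2: 1; order 4: 3.
Total: 5.

5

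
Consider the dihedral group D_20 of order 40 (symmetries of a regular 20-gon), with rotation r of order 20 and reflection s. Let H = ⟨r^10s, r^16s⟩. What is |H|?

20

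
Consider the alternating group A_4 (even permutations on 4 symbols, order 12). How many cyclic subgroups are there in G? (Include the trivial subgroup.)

8

Group the elements of G by the cyclic subgroup they generate; each cyclic subgroup of order d accounts for φ(d) elements.
Cyclic subgroups by order — order 1: 1; order 2: 3; order 3: 4.
Total: 8.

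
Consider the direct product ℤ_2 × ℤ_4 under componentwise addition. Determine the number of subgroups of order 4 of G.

|G| = 8 and 4 | 8, so subgroups of order 4 are possible by Lagrange.
The subgroups of order 4 are: {(0,0), (0,1), (0,2), (0,3)}; {(0,0), (0,2), (1,0), (1,2)}; {(0,0), (0,2), (1,1), (1,3)}.
So G has 3 subgroups of order 4.

3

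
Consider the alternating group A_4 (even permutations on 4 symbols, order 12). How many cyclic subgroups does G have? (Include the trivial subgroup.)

Group the elements of G by the cyclic subgroup they generate; each cyclic subgroup of order d accounts for φ(d) elements.
Cyclic subgroups by order — order 1: 1; order 2: 3; order 3: 4.
Total: 8.

8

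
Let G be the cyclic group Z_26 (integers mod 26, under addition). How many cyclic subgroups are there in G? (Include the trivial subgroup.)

4

A cyclic subgroup of order d is generated by each of its φ(d) elements of order d, so the cyclic subgroups of order d number (#elements of order d)/φ(d).
Cyclic subgroups by order — order 1: 1; order 2: 1; order 13: 1; order 26: 1.
Total: 4.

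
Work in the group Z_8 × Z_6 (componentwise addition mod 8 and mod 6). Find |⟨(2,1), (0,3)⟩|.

|⟨(2,1)⟩| = 12 and |⟨(0,3)⟩| = 2, so |H| is a multiple of lcm(12, 2) = 12 and divides |G| = 48.
Closing under the operation: H = {(0,0), (0,1), (0,2), (0,3), (0,4), (0,5), (2,0), (2,1), (2,2), (2,3), (2,4), (2,5), (4,0), (4,1), (4,2), (4,3), (4,4), (4,5), (6,0), (6,1), (6,2), (6,3), (6,4), (6,5)}, so |H| = 24.

24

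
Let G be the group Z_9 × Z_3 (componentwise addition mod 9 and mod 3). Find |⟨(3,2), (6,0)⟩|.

9

|⟨(3,2)⟩| = 3 and |⟨(6,0)⟩| = 3, so |H| is a multiple of lcm(3, 3) = 3 and divides |G| = 27.
Closing under the operation: H = {(0,0), (0,1), (0,2), (3,0), (3,1), (3,2), (6,0), (6,1), (6,2)}, so |H| = 9.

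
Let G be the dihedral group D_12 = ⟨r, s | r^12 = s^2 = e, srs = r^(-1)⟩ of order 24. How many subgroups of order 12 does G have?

3

|G| = 24 and 12 | 24, so subgroups of order 12 are possible by Lagrange.
The subgroups of order 12 are: {e, r, r^2, r^3, r^4, r^5, r^6, r^7, r^8, r^9, r^10, r^11}; {e, r^2, r^4, r^6, r^8, r^10, s, r^2s, r^4s, r^6s, r^8s, r^10s}; {e, r^2, r^4, r^6, r^8, r^10, rs, r^3s, r^5s, r^7s, r^9s, r^11s}.
So G has 3 subgroups of order 12.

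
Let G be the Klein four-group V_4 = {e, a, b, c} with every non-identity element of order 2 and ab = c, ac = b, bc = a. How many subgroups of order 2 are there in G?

|G| = 4 and 2 | 4, so subgroups of order 2 are possible by Lagrange.
The subgroups of order 2 are: {e, a}; {e, b}; {e, c}.
So G has 3 subgroups of order 2.

3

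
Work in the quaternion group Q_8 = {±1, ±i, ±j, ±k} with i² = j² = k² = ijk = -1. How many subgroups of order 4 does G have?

3

|G| = 8 and 4 | 8, so subgroups of order 4 are possible by Lagrange.
The subgroups of order 4 are: {1, -1, i, -i}; {1, -1, j, -j}; {1, -1, k, -k}.
So G has 3 subgroups of order 4.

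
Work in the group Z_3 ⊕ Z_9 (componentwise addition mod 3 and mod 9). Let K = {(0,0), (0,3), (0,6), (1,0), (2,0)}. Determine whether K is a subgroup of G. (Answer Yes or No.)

|K| = 5 does not divide |G| = 27, so by Lagrange K is not a subgroup.

No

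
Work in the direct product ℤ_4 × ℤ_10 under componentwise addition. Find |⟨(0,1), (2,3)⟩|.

20

|⟨(0,1)⟩| = 10 and |⟨(2,3)⟩| = 10, so |H| is a multiple of lcm(10, 10) = 10 and divides |G| = 40.
Closing under the operation: H = {(0,0), (0,1), (0,2), (0,3), (0,4), (0,5), (0,6), (0,7), (0,8), (0,9), (2,0), (2,1), (2,2), (2,3), (2,4), (2,5), (2,6), (2,7), (2,8), (2,9)}, so |H| = 20.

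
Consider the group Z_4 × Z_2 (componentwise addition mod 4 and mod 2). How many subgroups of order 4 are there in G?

3

|G| = 8 and 4 | 8, so subgroups of order 4 are possible by Lagrange.
The subgroups of order 4 are: {(0,0), (0,1), (2,0), (2,1)}; {(0,0), (1,0), (2,0), (3,0)}; {(0,0), (1,1), (2,0), (3,1)}.
So G has 3 subgroups of order 4.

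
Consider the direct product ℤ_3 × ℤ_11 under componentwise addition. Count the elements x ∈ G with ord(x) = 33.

An element (a,b) has order lcm(ord(a), ord(b)); count pairs with lcm equal to 33.
Enumerating gives 20 such elements.

20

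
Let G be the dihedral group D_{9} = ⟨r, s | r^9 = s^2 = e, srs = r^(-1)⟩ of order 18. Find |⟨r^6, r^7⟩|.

9

|⟨r^6⟩| = 3 and |⟨r^7⟩| = 9, so |H| is a multiple of lcm(3, 9) = 9 and divides |G| = 18.
Closing under the operation: H = {e, r, r^2, r^3, r^4, r^5, r^6, r^7, r^8}, so |H| = 9.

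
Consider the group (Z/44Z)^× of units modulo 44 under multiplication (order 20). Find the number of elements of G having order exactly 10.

Enumerating element orders in G gives 12 elements of order 10.

12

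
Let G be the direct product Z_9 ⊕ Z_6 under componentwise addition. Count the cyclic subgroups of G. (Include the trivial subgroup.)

16

Each element a generates a cyclic subgroup ⟨a⟩; distinct elements may generate the same one (a cyclic group of order d has φ(d) generators).
Cyclic subgroups by order — order 1: 1; order 2: 1; order 3: 4; order 6: 4; order 9: 3; order 18: 3.
Total: 16.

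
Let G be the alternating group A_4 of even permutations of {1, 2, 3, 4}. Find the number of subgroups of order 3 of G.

|G| = 12 and 3 | 12, so subgroups of order 3 are possible by Lagrange.
The subgroups of order 3 are: {e, (1 2 3), (1 3 2)}; {e, (1 2 4), (1 4 2)}; {e, (1 3 4), (1 4 3)}; {e, (2 3 4), (2 4 3)}.
So G has 4 subgroups of order 3.

4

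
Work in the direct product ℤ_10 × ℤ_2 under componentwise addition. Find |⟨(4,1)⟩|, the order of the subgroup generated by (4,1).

The order of (4,1) in Z_10 × Z_2 is lcm(ord(4) in Z_10, ord(1) in Z_2).
ord(4) = 5 and ord(1) = 2, so |⟨(4,1)⟩| = lcm(5, 2) = 10.

10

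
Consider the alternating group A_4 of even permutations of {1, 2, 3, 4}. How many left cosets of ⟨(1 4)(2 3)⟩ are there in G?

|⟨(1 4)(2 3)⟩| = 2 and |G| = 12.
By Lagrange, [G : H] = |G|/|H| = 12/2 = 6.

6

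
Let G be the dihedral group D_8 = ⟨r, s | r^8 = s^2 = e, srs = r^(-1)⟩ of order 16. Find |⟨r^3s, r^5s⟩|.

8

|⟨r^3s⟩| = 2 and |⟨r^5s⟩| = 2, so |H| is a multiple of lcm(2, 2) = 2 and divides |G| = 16.
Closing under the operation: H = {e, r^2, r^4, r^6, rs, r^3s, r^5s, r^7s}, so |H| = 8.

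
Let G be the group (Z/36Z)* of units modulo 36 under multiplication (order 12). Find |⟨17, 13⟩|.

|⟨17⟩| = 2 and |⟨13⟩| = 3, so |H| is a multiple of lcm(2, 3) = 6 and divides |G| = 12.
Closing under the operation: H = {1, 5, 13, 17, 25, 29}, so |H| = 6.

6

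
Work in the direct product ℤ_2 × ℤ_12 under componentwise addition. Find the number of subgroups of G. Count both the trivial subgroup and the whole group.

16

|G| = 24, so by Lagrange every subgroup order divides 24. Divisors: 1, 2, 3, 4, 6, 8, 12, 24.
Subgroups by order — order 1: 1; order 2: 3; order 3: 1; order 4: 3; order 6: 3; order 8: 1; order 12: 3; order 24: 1.
Total: 1 + 3 + 1 + 3 + 3 + 1 + 3 + 1 = 16.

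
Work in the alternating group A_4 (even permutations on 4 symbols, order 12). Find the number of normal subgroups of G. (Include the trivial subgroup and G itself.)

3

G has 10 subgroups. Checking conjugation-invariance by order — order 1: 1/1 normal; order 2: 0/3 normal; order 3: 0/4 normal; order 4: 1/1 normal; order 12: 1/1 normal.
Total normal subgroups: 3.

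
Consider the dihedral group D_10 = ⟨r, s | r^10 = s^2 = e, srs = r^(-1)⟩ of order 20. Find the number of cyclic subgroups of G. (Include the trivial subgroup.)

Each element a generates a cyclic subgroup ⟨a⟩; distinct elements may generate the same one (a cyclic group of order d has φ(d) generators).
Cyclic subgroups by order — order 1: 1; order 2: 11; order 5: 1; order 10: 1.
Total: 14.

14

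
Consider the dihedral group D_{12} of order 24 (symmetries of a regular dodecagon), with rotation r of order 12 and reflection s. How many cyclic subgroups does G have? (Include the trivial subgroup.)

18

Group the elements of G by the cyclic subgroup they generate; each cyclic subgroup of order d accounts for φ(d) elements.
Cyclic subgroups by order — order 1: 1; order 2: 13; order 3: 1; order 4: 1; order 6: 1; order 12: 1.
Total: 18.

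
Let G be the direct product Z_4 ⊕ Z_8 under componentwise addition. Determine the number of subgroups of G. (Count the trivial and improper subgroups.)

22

|G| = 32, so by Lagrange every subgroup order divides 32. Divisors: 1, 2, 4, 8, 16, 32.
Subgroups by order — order 1: 1; order 2: 3; order 4: 7; order 8: 7; order 16: 3; order 32: 1.
Total: 1 + 3 + 7 + 7 + 3 + 1 = 22.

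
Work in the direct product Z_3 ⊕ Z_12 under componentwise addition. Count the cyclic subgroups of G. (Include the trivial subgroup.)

Each element a generates a cyclic subgroup ⟨a⟩; distinct elements may generate the same one (a cyclic group of order d has φ(d) generators).
Cyclic subgroups by order — order 1: 1; order 2: 1; order 3: 4; order 4: 1; order 6: 4; order 12: 4.
Total: 15.

15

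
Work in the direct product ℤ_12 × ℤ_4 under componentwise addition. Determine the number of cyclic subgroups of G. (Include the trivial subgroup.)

Group the elements of G by the cyclic subgroup they generate; each cyclic subgroup of order d accounts for φ(d) elements.
Cyclic subgroups by order — order 1: 1; order 2: 3; order 3: 1; order 4: 6; order 6: 3; order 12: 6.
Total: 20.

20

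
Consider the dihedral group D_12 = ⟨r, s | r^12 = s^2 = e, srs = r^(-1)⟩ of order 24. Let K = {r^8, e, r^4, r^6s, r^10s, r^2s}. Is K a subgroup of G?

Yes

|K| = 6 divides |G| = 24, consistent with Lagrange.
K contains the identity, every element's inverse is in K, and K is closed under ·: it is a subgroup.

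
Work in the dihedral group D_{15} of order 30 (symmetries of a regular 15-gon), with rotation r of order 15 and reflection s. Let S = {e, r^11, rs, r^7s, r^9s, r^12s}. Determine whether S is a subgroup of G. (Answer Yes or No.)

No

r^11 ∈ S but its inverse r^4 ∉ S, so S is not a subgroup.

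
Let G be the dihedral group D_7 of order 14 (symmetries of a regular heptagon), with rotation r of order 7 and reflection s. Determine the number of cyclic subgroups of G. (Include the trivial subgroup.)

9

A cyclic subgroup of order d is generated by each of its φ(d) elements of order d, so the cyclic subgroups of order d number (#elements of order d)/φ(d).
Cyclic subgroups by order — order 1: 1; order 2: 7; order 7: 1.
Total: 9.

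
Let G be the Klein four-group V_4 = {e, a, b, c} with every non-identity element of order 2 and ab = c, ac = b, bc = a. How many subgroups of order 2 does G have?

3

|G| = 4 and 2 | 4, so subgroups of order 2 are possible by Lagrange.
The subgroups of order 2 are: {e, a}; {e, b}; {e, c}.
So G has 3 subgroups of order 2.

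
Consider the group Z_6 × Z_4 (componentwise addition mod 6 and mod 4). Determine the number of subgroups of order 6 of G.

3

|G| = 24 and 6 | 24, so subgroups of order 6 are possible by Lagrange.
The subgroups of order 6 are: {(0,0), (0,2), (2,0), (2,2), (4,0), (4,2)}; {(0,0), (1,0), (2,0), (3,0), (4,0), (5,0)}; {(0,0), (1,2), (2,0), (3,2), (4,0), (5,2)}.
So G has 3 subgroups of order 6.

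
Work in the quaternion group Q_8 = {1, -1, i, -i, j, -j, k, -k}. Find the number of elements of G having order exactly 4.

The elements of order 4 are: i, -i, j, -j, k, -k.
That's 6.

6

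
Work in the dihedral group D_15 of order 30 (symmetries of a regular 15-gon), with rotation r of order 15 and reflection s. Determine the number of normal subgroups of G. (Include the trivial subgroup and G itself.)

5

G has 28 subgroups. Checking conjugation-invariance by order — order 1: 1/1 normal; order 2: 0/15 normal; order 3: 1/1 normal; order 5: 1/1 normal; order 6: 0/5 normal; order 10: 0/3 normal; order 15: 1/1 normal; order 30: 1/1 normal.
Total normal subgroups: 5.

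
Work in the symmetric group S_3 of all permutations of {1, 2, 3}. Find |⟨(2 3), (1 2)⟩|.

6

|⟨(2 3)⟩| = 2 and |⟨(1 2)⟩| = 2, so |H| is a multiple of lcm(2, 2) = 2 and divides |G| = 6.
Closing {(2 3), (1 2)} under the group operation gives all of G, so |H| = 6.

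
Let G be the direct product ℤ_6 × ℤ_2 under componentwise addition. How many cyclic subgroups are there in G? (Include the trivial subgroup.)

A cyclic subgroup of order d is generated by each of its φ(d) elements of order d, so the cyclic subgroups of order d number (#elements of order d)/φ(d).
Cyclic subgroups by order — order 1: 1; order 2: 3; order 3: 1; order 6: 3.
Total: 8.

8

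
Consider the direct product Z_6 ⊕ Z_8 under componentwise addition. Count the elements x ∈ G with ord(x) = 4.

4

An element (a,b) has order lcm(ord(a), ord(b)); count pairs with lcm equal to 4.
Enumerating gives 4 such elements.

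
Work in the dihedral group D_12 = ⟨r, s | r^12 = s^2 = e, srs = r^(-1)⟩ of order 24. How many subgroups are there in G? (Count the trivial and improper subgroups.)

34

|G| = 24, so by Lagrange every subgroup order divides 24. Divisors: 1, 2, 3, 4, 6, 8, 12, 24.
Subgroups by order — order 1: 1; order 2: 13; order 3: 1; order 4: 7; order 6: 5; order 8: 3; order 12: 3; order 24: 1.
Total: 1 + 13 + 1 + 7 + 5 + 3 + 3 + 1 = 34.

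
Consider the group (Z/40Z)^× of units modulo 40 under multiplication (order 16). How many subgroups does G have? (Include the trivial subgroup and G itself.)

27

|G| = 16, so by Lagrange every subgroup order divides 16. Divisors: 1, 2, 4, 8, 16.
Subgroups by order — order 1: 1; order 2: 7; order 4: 11; order 8: 7; order 16: 1.
Total: 1 + 7 + 11 + 7 + 1 = 27.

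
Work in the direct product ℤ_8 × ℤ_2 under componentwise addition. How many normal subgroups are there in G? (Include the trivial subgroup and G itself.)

11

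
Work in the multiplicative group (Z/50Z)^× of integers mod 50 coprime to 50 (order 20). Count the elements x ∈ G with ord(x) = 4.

2

The elements of order 4 are: 7, 43.
That's 2.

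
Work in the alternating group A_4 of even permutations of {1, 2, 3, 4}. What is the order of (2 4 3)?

3

Computing powers of (2 4 3): the smallest k with ((2 4 3))^k = e is k = 3.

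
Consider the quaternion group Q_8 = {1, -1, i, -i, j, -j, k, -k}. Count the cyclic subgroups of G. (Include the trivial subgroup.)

Each element a generates a cyclic subgroup ⟨a⟩; distinct elements may generate the same one (a cyclic group of order d has φ(d) generators).
Cyclic subgroups by order — order 1: 1; order 2: 1; order 4: 3.
Total: 5.

5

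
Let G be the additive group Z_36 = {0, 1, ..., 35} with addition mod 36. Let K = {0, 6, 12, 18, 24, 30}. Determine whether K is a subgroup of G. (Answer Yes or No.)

Yes

|K| = 6 divides |G| = 36, consistent with Lagrange.
K contains the identity, every element's inverse is in K, and K is closed under +: it is a subgroup.
In fact K = ⟨6⟩.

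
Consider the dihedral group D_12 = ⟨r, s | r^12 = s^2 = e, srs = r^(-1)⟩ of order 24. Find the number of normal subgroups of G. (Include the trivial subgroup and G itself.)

G has 34 subgroups. Checking conjugation-invariance by order — order 1: 1/1 normal; order 2: 1/13 normal; order 3: 1/1 normal; order 4: 1/7 normal; order 6: 1/5 normal; order 8: 0/3 normal; order 12: 3/3 normal; order 24: 1/1 normal.
Total normal subgroups: 9.

9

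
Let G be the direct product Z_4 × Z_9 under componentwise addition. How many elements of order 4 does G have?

An element (a,b) has order lcm(ord(a), ord(b)); count pairs with lcm equal to 4.
Enumerating gives 2 such elements.

2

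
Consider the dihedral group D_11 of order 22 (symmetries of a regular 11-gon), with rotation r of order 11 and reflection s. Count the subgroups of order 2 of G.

11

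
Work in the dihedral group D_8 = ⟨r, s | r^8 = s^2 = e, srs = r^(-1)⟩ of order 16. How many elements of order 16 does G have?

No element of G has order 16 (even though 16 | 16).

0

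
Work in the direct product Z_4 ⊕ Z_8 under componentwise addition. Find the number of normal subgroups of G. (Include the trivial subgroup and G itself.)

G is abelian, so every subgroup is normal.
G has 22 subgroups in total, hence 22 normal subgroups.

22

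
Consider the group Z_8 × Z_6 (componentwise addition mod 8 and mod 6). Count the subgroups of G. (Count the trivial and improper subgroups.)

22

|G| = 48, so by Lagrange every subgroup order divides 48. Divisors: 1, 2, 3, 4, 6, 8, 12, 16, 24, 48.
Subgroups by order — order 1: 1; order 2: 3; order 3: 1; order 4: 3; order 6: 3; order 8: 3; order 12: 3; order 16: 1; order 24: 3; order 48: 1.
Total: 1 + 3 + 1 + 3 + 3 + 3 + 3 + 1 + 3 + 1 = 22.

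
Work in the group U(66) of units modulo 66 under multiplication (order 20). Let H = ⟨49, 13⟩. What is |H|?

10

|⟨49⟩| = 5 and |⟨13⟩| = 10, so |H| is a multiple of lcm(5, 10) = 10 and divides |G| = 20.
Closing under the operation: H = {1, 7, 13, 19, 25, 31, 37, 43, 49, 61}, so |H| = 10.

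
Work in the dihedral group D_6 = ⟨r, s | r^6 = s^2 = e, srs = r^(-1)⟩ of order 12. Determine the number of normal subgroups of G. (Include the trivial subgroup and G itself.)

G has 16 subgroups. Checking conjugation-invariance by order — order 1: 1/1 normal; order 2: 1/7 normal; order 3: 1/1 normal; order 4: 0/3 normal; order 6: 3/3 normal; order 12: 1/1 normal.
Total normal subgroups: 7.

7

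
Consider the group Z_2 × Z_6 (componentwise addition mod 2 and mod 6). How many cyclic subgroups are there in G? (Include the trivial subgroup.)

8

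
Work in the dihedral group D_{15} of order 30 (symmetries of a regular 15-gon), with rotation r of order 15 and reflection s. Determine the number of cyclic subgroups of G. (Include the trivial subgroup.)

19

Each element a generates a cyclic subgroup ⟨a⟩; distinct elements may generate the same one (a cyclic group of order d has φ(d) generators).
Cyclic subgroups by order — order 1: 1; order 2: 15; order 3: 1; order 5: 1; order 15: 1.
Total: 19.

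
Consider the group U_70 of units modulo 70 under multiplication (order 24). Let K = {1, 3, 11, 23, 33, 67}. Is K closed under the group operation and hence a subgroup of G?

33 ∈ K but its inverse 17 ∉ K, so K is not a subgroup.

No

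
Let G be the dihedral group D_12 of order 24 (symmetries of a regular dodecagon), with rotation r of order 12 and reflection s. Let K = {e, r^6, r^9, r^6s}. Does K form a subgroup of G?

No

r^9 ∈ K but its inverse r^3 ∉ K, so K is not a subgroup.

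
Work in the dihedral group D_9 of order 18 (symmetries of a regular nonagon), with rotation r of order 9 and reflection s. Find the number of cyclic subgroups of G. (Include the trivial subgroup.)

Group the elements of G by the cyclic subgroup they generate; each cyclic subgroup of order d accounts for φ(d) elements.
Cyclic subgroups by order — order 1: 1; order 2: 9; order 3: 1; order 9: 1.
Total: 12.

12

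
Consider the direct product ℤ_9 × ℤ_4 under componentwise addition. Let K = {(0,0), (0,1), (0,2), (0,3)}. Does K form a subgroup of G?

|K| = 4 divides |G| = 36, consistent with Lagrange.
K contains the identity, every element's inverse is in K, and K is closed under +: it is a subgroup.
In fact K = ⟨(0,1)⟩.

Yes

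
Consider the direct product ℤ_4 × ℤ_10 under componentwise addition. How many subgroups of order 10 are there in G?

3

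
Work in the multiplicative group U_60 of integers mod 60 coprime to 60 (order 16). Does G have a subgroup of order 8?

Yes

8 | 16. A subgroup of order 8 is {1, 11, 13, 23, 37, 47, 49, 59}.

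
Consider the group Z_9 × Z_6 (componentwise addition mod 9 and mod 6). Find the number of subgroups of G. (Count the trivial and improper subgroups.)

|G| = 54, so by Lagrange every subgroup order divides 54. Divisors: 1, 2, 3, 6, 9, 18, 27, 54.
Subgroups by order — order 1: 1; order 2: 1; order 3: 4; order 6: 4; order 9: 4; order 18: 4; order 27: 1; order 54: 1.
Total: 1 + 1 + 4 + 4 + 4 + 4 + 1 + 1 = 20.

20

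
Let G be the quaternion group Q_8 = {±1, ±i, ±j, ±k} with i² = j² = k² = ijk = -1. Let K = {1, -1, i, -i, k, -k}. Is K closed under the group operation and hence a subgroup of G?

|K| = 6 does not divide |G| = 8, so by Lagrange K is not a subgroup.

No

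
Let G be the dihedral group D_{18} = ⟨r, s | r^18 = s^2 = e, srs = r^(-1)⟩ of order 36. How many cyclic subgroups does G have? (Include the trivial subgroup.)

A cyclic subgroup of order d is generated by each of its φ(d) elements of order d, so the cyclic subgroups of order d number (#elements of order d)/φ(d).
Cyclic subgroups by order — order 1: 1; order 2: 19; order 3: 1; order 6: 1; order 9: 1; order 18: 1.
Total: 24.

24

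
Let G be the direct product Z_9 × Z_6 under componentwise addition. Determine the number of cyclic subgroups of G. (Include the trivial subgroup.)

16

Group the elements of G by the cyclic subgroup they generate; each cyclic subgroup of order d accounts for φ(d) elements.
Cyclic subgroups by order — order 1: 1; order 2: 1; order 3: 4; order 6: 4; order 9: 3; order 18: 3.
Total: 16.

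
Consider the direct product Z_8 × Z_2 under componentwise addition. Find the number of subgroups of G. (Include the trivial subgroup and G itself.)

11

|G| = 16, so by Lagrange every subgroup order divides 16. Divisors: 1, 2, 4, 8, 16.
Subgroups by order — order 1: 1; order 2: 3; order 4: 3; order 8: 3; order 16: 1.
Total: 1 + 3 + 3 + 3 + 1 = 11.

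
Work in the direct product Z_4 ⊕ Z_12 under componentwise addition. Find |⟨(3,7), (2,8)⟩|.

24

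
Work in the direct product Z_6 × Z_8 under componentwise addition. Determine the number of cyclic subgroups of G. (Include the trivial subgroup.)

16

Group the elements of G by the cyclic subgroup they generate; each cyclic subgroup of order d accounts for φ(d) elements.
Cyclic subgroups by order — order 1: 1; order 2: 3; order 3: 1; order 4: 2; order 6: 3; order 8: 2; order 12: 2; order 24: 2.
Total: 16.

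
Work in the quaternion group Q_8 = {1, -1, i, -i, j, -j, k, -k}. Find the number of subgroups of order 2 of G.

|G| = 8 and 2 | 8, so subgroups of order 2 are possible by Lagrange.
The subgroups of order 2 are: {1, -1}.
So G has 1 subgroup of order 2.

1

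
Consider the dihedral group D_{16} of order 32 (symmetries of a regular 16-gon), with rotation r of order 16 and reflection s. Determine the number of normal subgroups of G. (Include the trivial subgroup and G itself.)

8

G has 36 subgroups. Checking conjugation-invariance by order — order 1: 1/1 normal; order 2: 1/17 normal; order 4: 1/9 normal; order 8: 1/5 normal; order 16: 3/3 normal; order 32: 1/1 normal.
Total normal subgroups: 8.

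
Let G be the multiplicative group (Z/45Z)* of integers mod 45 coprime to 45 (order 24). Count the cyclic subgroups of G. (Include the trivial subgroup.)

A cyclic subgroup of order d is generated by each of its φ(d) elements of order d, so the cyclic subgroups of order d number (#elements of order d)/φ(d).
Cyclic subgroups by order — order 1: 1; order 2: 3; order 3: 1; order 4: 2; order 6: 3; order 12: 2.
Total: 12.

12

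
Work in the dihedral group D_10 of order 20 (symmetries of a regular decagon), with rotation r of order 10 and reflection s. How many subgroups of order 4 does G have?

5

|G| = 20 and 4 | 20, so subgroups of order 4 are possible by Lagrange.
The subgroups of order 4 are: {e, r^5, r^2s, r^7s}; {e, r^5, r^3s, r^8s}; {e, r^5, r^4s, r^9s}; {e, r^5, s, r^5s}; … (5 in all).
So G has 5 subgroups of order 4.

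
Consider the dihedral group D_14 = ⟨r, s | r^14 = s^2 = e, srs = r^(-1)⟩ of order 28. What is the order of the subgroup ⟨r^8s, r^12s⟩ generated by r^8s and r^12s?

14

|⟨r^8s⟩| = 2 and |⟨r^12s⟩| = 2, so |H| is a multiple of lcm(2, 2) = 2 and divides |G| = 28.
Closing under the operation: H = {e, r^2, r^4, r^6, r^8, r^10, r^12, s, r^2s, r^4s, r^6s, r^8s, r^10s, r^12s}, so |H| = 14.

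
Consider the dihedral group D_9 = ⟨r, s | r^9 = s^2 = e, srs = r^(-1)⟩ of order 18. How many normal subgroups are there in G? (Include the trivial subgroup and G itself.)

G has 16 subgroups. Checking conjugation-invariance by order — order 1: 1/1 normal; order 2: 0/9 normal; order 3: 1/1 normal; order 6: 0/3 normal; order 9: 1/1 normal; order 18: 1/1 normal.
Total normal subgroups: 4.

4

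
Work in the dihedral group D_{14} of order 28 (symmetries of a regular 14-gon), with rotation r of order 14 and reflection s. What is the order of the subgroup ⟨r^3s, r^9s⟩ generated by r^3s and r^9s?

|⟨r^3s⟩| = 2 and |⟨r^9s⟩| = 2, so |H| is a multiple of lcm(2, 2) = 2 and divides |G| = 28.
Closing under the operation: H = {e, r^2, r^4, r^6, r^8, r^10, r^12, rs, r^3s, r^5s, r^7s, r^9s, r^11s, r^13s}, so |H| = 14.

14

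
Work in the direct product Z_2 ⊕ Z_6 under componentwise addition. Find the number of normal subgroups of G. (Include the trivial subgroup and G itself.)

G is abelian, so every subgroup is normal.
G has 10 subgroups in total, hence 10 normal subgroups.

10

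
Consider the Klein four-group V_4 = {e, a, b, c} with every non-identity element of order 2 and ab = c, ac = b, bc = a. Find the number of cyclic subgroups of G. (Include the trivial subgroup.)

4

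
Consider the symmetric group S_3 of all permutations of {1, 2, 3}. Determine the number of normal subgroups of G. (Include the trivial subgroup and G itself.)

G has 6 subgroups. Checking conjugation-invariance by order — order 1: 1/1 normal; order 2: 0/3 normal; order 3: 1/1 normal; order 6: 1/1 normal.
Total normal subgroups: 3.

3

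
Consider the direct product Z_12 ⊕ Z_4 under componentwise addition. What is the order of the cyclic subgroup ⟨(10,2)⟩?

The order of (10,2) in Z_12 × Z_4 is lcm(ord(10) in Z_12, ord(2) in Z_4).
ord(10) = 6 and ord(2) = 2, so |⟨(10,2)⟩| = lcm(6, 2) = 6.

6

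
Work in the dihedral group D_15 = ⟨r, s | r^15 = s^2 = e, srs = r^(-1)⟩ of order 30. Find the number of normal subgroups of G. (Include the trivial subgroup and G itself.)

G has 28 subgroups. Checking conjugation-invariance by order — order 1: 1/1 normal; order 2: 0/15 normal; order 3: 1/1 normal; order 5: 1/1 normal; order 6: 0/5 normal; order 10: 0/3 normal; order 15: 1/1 normal; order 30: 1/1 normal.
Total normal subgroups: 5.

5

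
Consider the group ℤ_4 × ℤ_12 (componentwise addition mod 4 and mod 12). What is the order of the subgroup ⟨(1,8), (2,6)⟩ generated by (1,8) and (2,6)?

24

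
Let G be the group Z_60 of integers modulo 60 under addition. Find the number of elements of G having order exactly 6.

2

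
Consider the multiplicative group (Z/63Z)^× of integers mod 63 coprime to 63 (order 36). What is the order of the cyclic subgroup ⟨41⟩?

6

Compute successive powers of 41 mod 63: 41, 43, 62, 22, 20, 1; 41^6 ≡ 1 (mod 63).
So |⟨41⟩| = 6.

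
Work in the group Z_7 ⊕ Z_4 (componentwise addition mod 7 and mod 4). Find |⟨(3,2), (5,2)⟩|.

|⟨(3,2)⟩| = 14 and |⟨(5,2)⟩| = 14, so |H| is a multiple of lcm(14, 14) = 14 and divides |G| = 28.
Closing under the operation: H = {(0,0), (0,2), (1,0), (1,2), (2,0), (2,2), (3,0), (3,2), (4,0), (4,2), (5,0), (5,2), (6,0), (6,2)}, so |H| = 14.

14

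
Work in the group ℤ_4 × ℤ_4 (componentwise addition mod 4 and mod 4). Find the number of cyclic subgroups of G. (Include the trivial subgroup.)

Group the elements of G by the cyclic subgroup they generate; each cyclic subgroup of order d accounts for φ(d) elements.
Cyclic subgroups by order — order 1: 1; order 2: 3; order 4: 6.
Total: 10.

10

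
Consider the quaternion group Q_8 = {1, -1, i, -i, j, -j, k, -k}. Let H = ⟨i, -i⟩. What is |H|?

4

|⟨i⟩| = 4 and |⟨-i⟩| = 4, so |H| is a multiple of lcm(4, 4) = 4 and divides |G| = 8.
Closing under the operation: H = {1, -1, i, -i}, so |H| = 4.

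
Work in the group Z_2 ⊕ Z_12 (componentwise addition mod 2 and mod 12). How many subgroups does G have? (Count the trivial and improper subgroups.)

|G| = 24, so by Lagrange every subgroup order divides 24. Divisors: 1, 2, 3, 4, 6, 8, 12, 24.
Subgroups by order — order 1: 1; order 2: 3; order 3: 1; order 4: 3; order 6: 3; order 8: 1; order 12: 3; order 24: 1.
Total: 1 + 3 + 1 + 3 + 3 + 1 + 3 + 1 = 16.

16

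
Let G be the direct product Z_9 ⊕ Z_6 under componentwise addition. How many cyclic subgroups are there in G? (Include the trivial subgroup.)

16

Group the elements of G by the cyclic subgroup they generate; each cyclic subgroup of order d accounts for φ(d) elements.
Cyclic subgroups by order — order 1: 1; order 2: 1; order 3: 4; order 6: 4; order 9: 3; order 18: 3.
Total: 16.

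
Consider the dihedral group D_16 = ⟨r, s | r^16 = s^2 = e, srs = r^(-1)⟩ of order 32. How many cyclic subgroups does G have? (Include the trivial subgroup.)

A cyclic subgroup of order d is generated by each of its φ(d) elements of order d, so the cyclic subgroups of order d number (#elements of order d)/φ(d).
Cyclic subgroups by order — order 1: 1; order 2: 17; order 4: 1; order 8: 1; order 16: 1.
Total: 21.

21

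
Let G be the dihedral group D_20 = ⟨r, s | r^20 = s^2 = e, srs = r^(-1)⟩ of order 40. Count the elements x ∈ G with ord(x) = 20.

8

The elements of order 20 are: r, r^3, r^7, r^9, r^11, r^13, r^17, r^19.
That's 8.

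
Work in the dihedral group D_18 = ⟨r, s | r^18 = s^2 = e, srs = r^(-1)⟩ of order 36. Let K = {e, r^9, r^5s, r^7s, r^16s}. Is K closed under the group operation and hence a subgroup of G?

|K| = 5 does not divide |G| = 36, so by Lagrange K is not a subgroup.

No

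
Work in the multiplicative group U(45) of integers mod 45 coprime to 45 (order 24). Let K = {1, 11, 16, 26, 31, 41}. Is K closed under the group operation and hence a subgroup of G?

|K| = 6 divides |G| = 24, consistent with Lagrange.
K contains the identity, every element's inverse is in K, and K is closed under ·: it is a subgroup.
In fact K = ⟨41⟩.

Yes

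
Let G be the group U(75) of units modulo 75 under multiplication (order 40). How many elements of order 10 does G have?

12

Enumerating element orders in G gives 12 elements of order 10.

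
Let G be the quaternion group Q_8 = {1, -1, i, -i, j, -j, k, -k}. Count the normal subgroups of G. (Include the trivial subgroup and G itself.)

6

G has 6 subgroups. Checking conjugation-invariance by order — order 1: 1/1 normal; order 2: 1/1 normal; order 4: 3/3 normal; order 8: 1/1 normal.
Total normal subgroups: 6.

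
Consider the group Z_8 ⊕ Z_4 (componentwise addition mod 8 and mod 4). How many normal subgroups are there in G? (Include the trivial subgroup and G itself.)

G is abelian, so every subgroup is normal.
G has 22 subgroups in total, hence 22 normal subgroups.

22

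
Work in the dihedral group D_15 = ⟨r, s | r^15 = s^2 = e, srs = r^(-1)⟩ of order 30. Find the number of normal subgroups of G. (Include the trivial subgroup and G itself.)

5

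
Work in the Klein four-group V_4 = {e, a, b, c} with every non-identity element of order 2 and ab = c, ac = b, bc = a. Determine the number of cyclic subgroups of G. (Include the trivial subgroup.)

Group the elements of G by the cyclic subgroup they generate; each cyclic subgroup of order d accounts for φ(d) elements.
Cyclic subgroups by order — order 1: 1; order 2: 3.
Total: 4.

4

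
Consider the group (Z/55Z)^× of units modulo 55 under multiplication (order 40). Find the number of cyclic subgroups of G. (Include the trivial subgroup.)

Group the elements of G by the cyclic subgroup they generate; each cyclic subgroup of order d accounts for φ(d) elements.
Cyclic subgroups by order — order 1: 1; order 2: 3; order 4: 2; order 5: 1; order 10: 3; order 20: 2.
Total: 12.

12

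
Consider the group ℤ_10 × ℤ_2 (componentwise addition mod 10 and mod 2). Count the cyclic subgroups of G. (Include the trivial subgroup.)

8

Group the elements of G by the cyclic subgroup they generate; each cyclic subgroup of order d accounts for φ(d) elements.
Cyclic subgroups by order — order 1: 1; order 2: 3; order 5: 1; order 10: 3.
Total: 8.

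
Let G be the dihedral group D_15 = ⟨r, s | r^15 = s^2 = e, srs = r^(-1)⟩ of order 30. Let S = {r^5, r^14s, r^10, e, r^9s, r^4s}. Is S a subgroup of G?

|S| = 6 divides |G| = 30, consistent with Lagrange.
S contains the identity, every element's inverse is in S, and S is closed under ·: it is a subgroup.

Yes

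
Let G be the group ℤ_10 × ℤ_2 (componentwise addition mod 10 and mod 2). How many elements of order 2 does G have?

An element (a,b) has order lcm(ord(a), ord(b)); count pairs with lcm equal to 2.
Enumerating gives 3 such elements.

3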